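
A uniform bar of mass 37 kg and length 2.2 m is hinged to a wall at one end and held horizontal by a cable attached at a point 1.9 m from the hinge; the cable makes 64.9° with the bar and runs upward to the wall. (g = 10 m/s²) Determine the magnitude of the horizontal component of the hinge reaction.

H_x ≈ 100 N

Take torques about the hinge: T sin 64.9° · 1.9 = 37×10×1.1 = 407 N·m.
So T = 407 / (0.9056 × 1.9) = 236.55 N.
ΣF_x = 0: H_x = T cos 64.9° = 100.34 N.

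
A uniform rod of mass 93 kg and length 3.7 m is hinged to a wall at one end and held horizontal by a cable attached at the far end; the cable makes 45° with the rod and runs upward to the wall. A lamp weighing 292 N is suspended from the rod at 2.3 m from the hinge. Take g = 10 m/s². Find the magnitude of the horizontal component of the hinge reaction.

Take torques about the hinge: T sin 45° · 3.7 = 93×10×1.85 + 292×2.3 = 2392.1 N·m.
So T = 2392.1 / (0.7071 × 3.7) = 914.31 N.
ΣF_x = 0: H_x = T cos 45° = 646.51 N.

H_x ≈ 647 N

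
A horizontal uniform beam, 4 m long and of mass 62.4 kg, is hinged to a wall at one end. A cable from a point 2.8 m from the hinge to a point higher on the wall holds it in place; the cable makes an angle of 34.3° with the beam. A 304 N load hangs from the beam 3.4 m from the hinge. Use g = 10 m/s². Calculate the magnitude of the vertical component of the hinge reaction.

|H_y| ≈ 113 N

Take torques about the hinge: T sin 34.3° · 2.8 = 62.4×10×2 + 304×3.4 = 2281.6 N·m.
So T = 2281.6 / (0.5635 × 2.8) = 1446 N.
ΣF_y = 0: H_y = (62.4×10 + 304) − T sin 34.3° = 928 − 814.86 = 113.14 N.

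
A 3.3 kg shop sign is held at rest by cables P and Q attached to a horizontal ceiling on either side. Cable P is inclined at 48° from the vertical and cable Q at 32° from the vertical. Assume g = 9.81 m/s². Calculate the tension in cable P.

T_P ≈ 17.4 N

Angles from the horizontal: cable P is 90° − 48° = 42°, cable Q is 90° − 32° = 58°.
Weight W = 3.3 × 9.81 = 32.37 N acts straight down.
Horizontal: T_P cos 42° = T_Q cos 58°  →  T_Q = 1.402 T_P.
Vertical: T_P sin 42° + T_Q sin 58° = 32.37.
Substituting the horizontal relation into the vertical equation gives 1.858 T_P = 32.37, so T_P = 17.42 N.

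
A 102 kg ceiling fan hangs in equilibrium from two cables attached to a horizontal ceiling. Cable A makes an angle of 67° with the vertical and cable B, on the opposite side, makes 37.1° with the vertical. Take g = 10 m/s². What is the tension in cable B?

T_B ≈ 968 N

Angles from the horizontal: cable A is 90° − 67° = 23°, cable B is 90° − 37.1° = 52.9°.
Weight W = 102 × 10 = 1020 N acts straight down.
Horizontal: T_A cos 23° = T_B cos 52.9°  →  T_A = 0.6553 T_B.
Vertical: T_A sin 23° + T_B sin 52.9° = 1020.
Substituting the horizontal relation into the vertical equation gives 1.054 T_B = 1020, so T_B = 968.1 N.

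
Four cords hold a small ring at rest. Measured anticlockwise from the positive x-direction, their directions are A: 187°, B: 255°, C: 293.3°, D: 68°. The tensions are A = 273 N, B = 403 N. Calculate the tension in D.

Resolve: ΣF_x = 273 cos 187° + 403 cos 255° + T_C cos 293.3° + T_D cos 68° = 0.
        ΣF_y = 273 sin 187° + 403 sin 255° + T_C sin 293.3° + T_D sin 68° = 0.
The known terms sum to (-375.3, -422.5) N, so 0.3955 T_C + 0.3746 T_D = 375.3 and -0.9184 T_C + 0.9272 T_D = 422.5.
Solving simultaneously: T_C = 266.8 N, T_D = 720 N.

T_D ≈ 720 N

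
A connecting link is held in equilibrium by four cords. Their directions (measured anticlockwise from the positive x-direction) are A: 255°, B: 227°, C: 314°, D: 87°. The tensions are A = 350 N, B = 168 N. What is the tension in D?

T_D ≈ 640 N

Resolve: ΣF_x = 350 cos 255° + 168 cos 227° + T_C cos 314° + T_D cos 87° = 0.
        ΣF_y = 350 sin 255° + 168 sin 227° + T_C sin 314° + T_D sin 87° = 0.
The known terms sum to (-205.2, -460.9) N, so 0.6947 T_C + 0.0523 T_D = 205.2 and -0.7193 T_C + 0.9986 T_D = 460.9.
Solving simultaneously: T_C = 247.2 N, T_D = 639.6 N.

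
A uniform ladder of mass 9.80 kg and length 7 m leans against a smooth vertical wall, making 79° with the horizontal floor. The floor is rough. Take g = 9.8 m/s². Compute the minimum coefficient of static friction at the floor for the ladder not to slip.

ΣF_y = 0: N_floor = 9.80×9.8 = 96.04 N.
Torques about the foot: N_wall · 7 sin 79° = 9.80×9.8×3.5 cos 79° → N_wall = 9.3341 N.
ΣF_x = 0: f_floor = N_wall = 9.3341 N.
μ_min = f_floor / N_floor = 9.3341 / 96.04 = 0.09719.

μ_min ≈ 0.0972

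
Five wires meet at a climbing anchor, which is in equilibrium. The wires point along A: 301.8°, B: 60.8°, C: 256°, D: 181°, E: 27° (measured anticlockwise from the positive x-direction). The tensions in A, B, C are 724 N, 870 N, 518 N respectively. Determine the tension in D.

Resolve: ΣF_x = 724 cos 301.8° + 870 cos 60.8° + 518 cos 256° + T_D cos 181° + T_E cos 27° = 0.
        ΣF_y = 724 sin 301.8° + 870 sin 60.8° + 518 sin 256° + T_D sin 181° + T_E sin 27° = 0.
The known terms sum to (680.6, -358.5) N, so -0.9998 T_D + 0.8910 T_E = -680.6 and -0.0175 T_D + 0.4540 T_E = 358.5.
Solving simultaneously: T_D = 1434 N, T_E = 844.8 N.

T_D ≈ 1430 N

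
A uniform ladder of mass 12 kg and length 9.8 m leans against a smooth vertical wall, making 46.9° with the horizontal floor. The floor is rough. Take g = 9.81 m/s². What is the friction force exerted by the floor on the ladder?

f ≈ 55.1 N

Torques about the foot: N_wall · 9.8 sin 46.9° = 12×9.81×4.9 cos 46.9° → N_wall = 55.08 N.
ΣF_x = 0: f_floor = N_wall = 55.08 N.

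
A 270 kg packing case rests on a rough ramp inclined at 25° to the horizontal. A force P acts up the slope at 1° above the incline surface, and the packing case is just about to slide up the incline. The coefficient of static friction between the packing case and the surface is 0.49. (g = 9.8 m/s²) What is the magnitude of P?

On the verge of sliding up the incline, friction equals μN and acts down the slope.
Perpendicular: N + P sin 1° = W cos 25° = 2398 N.
Along incline: P cos 1° = W sin 25° + μN  with W sin 25° = 1118 N.
Solving the pair for P and N: P = 2274 N, N = 2358 N (and f = μN = 1156 N).

P ≈ 2270 N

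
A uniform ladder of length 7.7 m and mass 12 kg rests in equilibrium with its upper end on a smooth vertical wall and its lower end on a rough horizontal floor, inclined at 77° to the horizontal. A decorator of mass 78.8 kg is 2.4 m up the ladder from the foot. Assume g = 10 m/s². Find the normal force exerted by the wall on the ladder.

Torques about the foot: N_wall · 7.7 sin 77° = 12×10×3.85 cos 77° + 78.8×10×2.4 cos 77° → N_wall = 70.556 N.

N_wall ≈ 70.6 N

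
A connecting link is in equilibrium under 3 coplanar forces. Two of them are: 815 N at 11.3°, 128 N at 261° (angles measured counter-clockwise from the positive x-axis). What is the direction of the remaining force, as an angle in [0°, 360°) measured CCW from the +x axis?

θ ≈ 182°

Sum the known components: ΣF_x = 779.2 N, ΣF_y = 33.27 N.
For equilibrium the remaining force must supply (−ΣF_x, −ΣF_y) = (-779.2, -33.27) N.
Magnitude = √((-779.2)² + (-33.27)²) = 779.9 N; direction = atan2(-33.27, -779.2) = 182.4°.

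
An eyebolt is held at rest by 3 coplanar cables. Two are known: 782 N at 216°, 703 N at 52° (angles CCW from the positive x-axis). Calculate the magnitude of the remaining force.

Sum the known components: ΣF_x = -199.8 N, ΣF_y = 94.32 N.
For equilibrium the remaining force must supply (−ΣF_x, −ΣF_y) = (199.8, -94.32) N.
Magnitude = √((199.8)² + (-94.32)²) = 221 N; direction = atan2(-94.32, 199.8) = 334.7°.

F ≈ 221 N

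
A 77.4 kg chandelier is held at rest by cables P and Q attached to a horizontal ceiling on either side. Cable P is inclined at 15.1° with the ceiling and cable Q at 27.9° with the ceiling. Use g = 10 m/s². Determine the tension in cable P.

Weight W = 77.4 × 10 = 774 N acts straight down.
Horizontal: T_P cos 15.1° = T_Q cos 27.9°  →  T_Q = 1.092 T_P.
Vertical: T_P sin 15.1° + T_Q sin 27.9° = 774.
Substituting the horizontal relation into the vertical equation gives 0.7717 T_P = 774, so T_P = 1003 N.

T_P ≈ 1000 N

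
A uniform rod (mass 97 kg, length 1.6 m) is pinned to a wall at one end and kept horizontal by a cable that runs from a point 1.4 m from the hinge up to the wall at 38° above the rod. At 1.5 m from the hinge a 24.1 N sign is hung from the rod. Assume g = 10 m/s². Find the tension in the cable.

Take torques about the hinge: T sin 38° · 1.4 = 97×10×0.8 + 24.1×1.5 = 812.15 N·m.
So T = 812.15 / (0.6157 × 1.4) = 942.25 N.

T ≈ 942 N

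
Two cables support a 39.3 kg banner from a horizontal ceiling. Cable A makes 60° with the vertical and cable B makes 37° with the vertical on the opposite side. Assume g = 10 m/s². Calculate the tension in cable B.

Angles from the horizontal: cable A is 90° − 60° = 30°, cable B is 90° − 37° = 53°.
Weight W = 39.3 × 10 = 393 N acts straight down.
Horizontal: T_A cos 30° = T_B cos 53°  →  T_A = 0.6949 T_B.
Vertical: T_A sin 30° + T_B sin 53° = 393.
Substituting the horizontal relation into the vertical equation gives 1.146 T_B = 393, so T_B = 342.9 N.

T_B ≈ 343 N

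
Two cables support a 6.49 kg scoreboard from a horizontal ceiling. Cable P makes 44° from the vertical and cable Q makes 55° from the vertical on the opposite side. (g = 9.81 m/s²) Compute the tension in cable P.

T_P ≈ 52.8 N

Angles from the horizontal: cable P is 90° − 44° = 46°, cable Q is 90° − 55° = 35°.
Weight W = 6.49 × 9.81 = 63.67 N acts straight down.
Horizontal: T_P cos 46° = T_Q cos 35°  →  T_Q = 0.848 T_P.
Vertical: T_P sin 46° + T_Q sin 35° = 63.67.
Substituting the horizontal relation into the vertical equation gives 1.206 T_P = 63.67, so T_P = 52.8 N.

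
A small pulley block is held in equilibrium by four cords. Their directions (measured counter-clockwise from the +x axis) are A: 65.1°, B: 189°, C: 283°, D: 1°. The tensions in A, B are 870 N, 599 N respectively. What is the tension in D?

T_D ≈ 64.5 N

Resolve: ΣF_x = 870 cos 65.1° + 599 cos 189° + T_C cos 283° + T_D cos 1° = 0.
        ΣF_y = 870 sin 65.1° + 599 sin 189° + T_C sin 283° + T_D sin 1° = 0.
The known terms sum to (-225.3, 695.4) N, so 0.2250 T_C + 0.9998 T_D = 225.3 and -0.9744 T_C + 0.0175 T_D = -695.4.
Solving simultaneously: T_C = 714.9 N, T_D = 64.52 N.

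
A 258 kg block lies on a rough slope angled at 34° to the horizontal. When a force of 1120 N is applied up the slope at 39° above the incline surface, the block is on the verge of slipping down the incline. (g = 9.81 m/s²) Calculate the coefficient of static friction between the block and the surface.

On the verge of sliding down the incline, friction is at its maximum μN and acts up the slope.
Perpendicular to incline: N = W cos 34° − P sin 39° = 2098 − 704.8 = 1393 N.
Along incline: P cos 39° + μN = W sin 34° → μ = (W sin 34° − P cos 39°) / N = 0.391.

μ ≈ 0.391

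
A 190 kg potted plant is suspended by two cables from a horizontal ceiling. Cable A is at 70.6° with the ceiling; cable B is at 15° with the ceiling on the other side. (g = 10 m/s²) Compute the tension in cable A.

Weight W = 190 × 10 = 1900 N acts straight down.
Horizontal: T_A cos 70.6° = T_B cos 15°  →  T_B = 0.3439 T_A.
Vertical: T_A sin 70.6° + T_B sin 15° = 1900.
Substituting the horizontal relation into the vertical equation gives 1.032 T_A = 1900, so T_A = 1841 N.

T_A ≈ 1840 N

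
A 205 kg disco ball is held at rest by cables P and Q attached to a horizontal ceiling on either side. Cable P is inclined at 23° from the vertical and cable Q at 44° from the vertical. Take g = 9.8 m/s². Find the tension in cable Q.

T_Q ≈ 853 N

Angles from the horizontal: cable P is 90° − 23° = 67°, cable Q is 90° − 44° = 46°.
Weight W = 205 × 9.8 = 2009 N acts straight down.
Horizontal: T_P cos 67° = T_Q cos 46°  →  T_P = 1.778 T_Q.
Vertical: T_P sin 67° + T_Q sin 46° = 2009.
Substituting the horizontal relation into the vertical equation gives 2.356 T_Q = 2009, so T_Q = 852.8 N.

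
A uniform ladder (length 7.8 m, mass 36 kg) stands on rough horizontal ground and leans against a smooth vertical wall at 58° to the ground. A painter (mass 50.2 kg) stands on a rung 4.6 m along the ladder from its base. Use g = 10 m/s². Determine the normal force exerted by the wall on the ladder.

N_wall ≈ 297 N

Torques about the foot: N_wall · 7.8 sin 58° = 36×10×3.9 cos 58° + 50.2×10×4.6 cos 58° → N_wall = 297.47 N.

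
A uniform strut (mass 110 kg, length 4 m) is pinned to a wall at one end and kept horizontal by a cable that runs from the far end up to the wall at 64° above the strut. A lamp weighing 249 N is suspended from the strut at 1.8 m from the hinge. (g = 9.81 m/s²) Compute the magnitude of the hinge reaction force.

|H| ≈ 747 N

Take torques about the hinge: T sin 64° · 4 = 110×9.81×2 + 249×1.8 = 2606.4 N·m.
So T = 2606.4 / (0.8988 × 4) = 724.97 N.
ΣF_x = 0: H_x = T cos 64° = 317.81 N.
ΣF_y = 0: H_y = (110×9.81 + 249) − T sin 64° = 1328.1 − 651.6 = 676.5 N.
|H| = √(H_x² + H_y²) = √((317.81)² + (676.5)²) = 747.43 N.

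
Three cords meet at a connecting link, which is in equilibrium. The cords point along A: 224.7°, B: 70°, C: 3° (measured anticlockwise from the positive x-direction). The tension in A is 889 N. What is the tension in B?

T_B ≈ 642 N

Resolve: ΣF_x = 889 cos 224.7° + T_B cos 70° + T_C cos 3° = 0.
        ΣF_y = 889 sin 224.7° + T_B sin 70° + T_C sin 3° = 0.
The known terms sum to (-631.9, -625.3) N, so 0.3420 T_B + 0.9986 T_C = 631.9 and 0.9397 T_B + 0.0523 T_C = 625.3.
Solving simultaneously: T_B = 642.5 N, T_C = 412.7 N.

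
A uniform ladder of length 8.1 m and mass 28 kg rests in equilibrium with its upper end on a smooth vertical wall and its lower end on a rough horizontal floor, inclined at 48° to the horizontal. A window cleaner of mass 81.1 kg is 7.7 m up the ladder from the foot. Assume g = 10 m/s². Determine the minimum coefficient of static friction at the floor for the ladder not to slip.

μ_min ≈ 0.752

ΣF_y = 0: N_floor = 28×10 + 81.1×10 = 1091 N.
Torques about the foot: N_wall · 8.1 sin 48° = 28×10×4.05 cos 48° + 81.1×10×7.7 cos 48° → N_wall = 820.22 N.
ΣF_x = 0: f_floor = N_wall = 820.22 N.
μ_min = f_floor / N_floor = 820.22 / 1091 = 0.7518.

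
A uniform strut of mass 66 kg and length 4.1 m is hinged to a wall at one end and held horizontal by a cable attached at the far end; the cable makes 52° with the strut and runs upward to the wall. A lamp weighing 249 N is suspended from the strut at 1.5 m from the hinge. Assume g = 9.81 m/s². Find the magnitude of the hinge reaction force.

Take torques about the hinge: T sin 52° · 4.1 = 66×9.81×2.05 + 249×1.5 = 1700.8 N·m.
So T = 1700.8 / (0.7880 × 4.1) = 526.42 N.
ΣF_x = 0: H_x = T cos 52° = 324.1 N.
ΣF_y = 0: H_y = (66×9.81 + 249) − T sin 52° = 896.46 − 414.83 = 481.63 N.
|H| = √(H_x² + H_y²) = √((324.1)² + (481.63)²) = 580.53 N.

|H| ≈ 581 N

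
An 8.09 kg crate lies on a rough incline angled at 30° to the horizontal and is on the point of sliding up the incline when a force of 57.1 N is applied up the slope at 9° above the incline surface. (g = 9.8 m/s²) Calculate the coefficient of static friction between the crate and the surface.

On the verge of sliding up the incline, friction is at its maximum μN and acts down the slope.
Perpendicular to incline: N = W cos 30° − P sin 9° = 68.66 − 8.932 = 59.73 N.
Along incline: P cos 9° − μN = W sin 30° → μ = −(W sin 30° − P cos 9°) / N = 0.2805.

μ ≈ 0.281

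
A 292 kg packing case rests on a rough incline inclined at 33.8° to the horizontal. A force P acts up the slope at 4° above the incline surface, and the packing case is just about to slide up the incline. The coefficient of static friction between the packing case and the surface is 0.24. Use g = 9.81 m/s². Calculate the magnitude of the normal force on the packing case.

N ≈ 2230 N

On the verge of sliding up the incline, friction equals μN and acts down the slope.
Perpendicular: N + P sin 4° = W cos 33.8° = 2380 N.
Along incline: P cos 4° = W sin 33.8° + μN  with W sin 33.8° = 1594 N.
Solving the pair for P and N: P = 2134 N, N = 2231 N (and f = μN = 535.6 N).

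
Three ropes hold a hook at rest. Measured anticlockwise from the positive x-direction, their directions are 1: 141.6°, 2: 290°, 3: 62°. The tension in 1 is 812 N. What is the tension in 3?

Resolve: ΣF_x = 812 cos 141.6° + T_2 cos 290° + T_3 cos 62° = 0.
        ΣF_y = 812 sin 141.6° + T_2 sin 290° + T_3 sin 62° = 0.
The known terms sum to (-636.4, 504.4) N, so 0.3420 T_2 + 0.4695 T_3 = 636.4 and -0.9397 T_2 + 0.8829 T_3 = -504.4.
Solving simultaneously: T_2 = 1075 N, T_3 = 572.5 N.

T_3 ≈ 573 N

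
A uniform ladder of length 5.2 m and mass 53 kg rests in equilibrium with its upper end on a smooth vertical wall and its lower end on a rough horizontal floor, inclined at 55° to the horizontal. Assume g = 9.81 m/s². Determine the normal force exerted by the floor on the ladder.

ΣF_y = 0: N_floor = 53×9.81 = 519.93 N.

N_floor ≈ 520 N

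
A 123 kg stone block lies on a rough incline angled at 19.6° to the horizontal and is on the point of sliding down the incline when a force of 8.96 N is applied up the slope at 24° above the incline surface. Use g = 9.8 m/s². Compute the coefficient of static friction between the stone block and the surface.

μ ≈ 0.350

On the verge of sliding down the incline, friction is at its maximum μN and acts up the slope.
Perpendicular to incline: N = W cos 19.6° − P sin 24° = 1136 − 3.644 = 1132 N.
Along incline: P cos 24° + μN = W sin 19.6° → μ = (W sin 19.6° − P cos 24°) / N = 0.35.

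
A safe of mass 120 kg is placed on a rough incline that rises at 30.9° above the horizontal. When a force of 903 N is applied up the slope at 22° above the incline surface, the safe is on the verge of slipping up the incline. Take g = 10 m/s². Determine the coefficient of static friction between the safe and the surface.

μ ≈ 0.320

On the verge of sliding up the incline, friction is at its maximum μN and acts down the slope.
Perpendicular to incline: N = W cos 30.9° − P sin 22° = 1030 − 338.3 = 691.4 N.
Along incline: P cos 22° − μN = W sin 30.9° → μ = −(W sin 30.9° − P cos 22°) / N = 0.3196.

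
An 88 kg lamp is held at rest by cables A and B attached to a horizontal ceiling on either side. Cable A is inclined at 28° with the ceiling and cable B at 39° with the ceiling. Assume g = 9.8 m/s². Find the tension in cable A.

T_A ≈ 728 N

Weight W = 88 × 9.8 = 862.4 N acts straight down.
Horizontal: T_A cos 28° = T_B cos 39°  →  T_B = 1.136 T_A.
Vertical: T_A sin 28° + T_B sin 39° = 862.4.
Substituting the horizontal relation into the vertical equation gives 1.184 T_A = 862.4, so T_A = 728.1 N.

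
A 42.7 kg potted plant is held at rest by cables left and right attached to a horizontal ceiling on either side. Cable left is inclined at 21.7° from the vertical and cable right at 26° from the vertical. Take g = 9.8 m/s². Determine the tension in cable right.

T_right ≈ 209 N

Angles from the horizontal: cable left is 90° − 21.7° = 68.3°, cable right is 90° − 26° = 64°.
Weight W = 42.7 × 9.8 = 418.5 N acts straight down.
Horizontal: T_left cos 68.3° = T_right cos 64°  →  T_left = 1.186 T_right.
Vertical: T_left sin 68.3° + T_right sin 64° = 418.5.
Substituting the horizontal relation into the vertical equation gives 2 T_right = 418.5, so T_right = 209.2 N.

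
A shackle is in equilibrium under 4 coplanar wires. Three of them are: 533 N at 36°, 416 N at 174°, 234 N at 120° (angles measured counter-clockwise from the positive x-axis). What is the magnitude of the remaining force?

F ≈ 568 N

Sum the known components: ΣF_x = -99.52 N, ΣF_y = 559.4 N.
For equilibrium the remaining force must supply (−ΣF_x, −ΣF_y) = (99.52, -559.4) N.
Magnitude = √((99.52)² + (-559.4)²) = 568.2 N; direction = atan2(-559.4, 99.52) = 280.1°.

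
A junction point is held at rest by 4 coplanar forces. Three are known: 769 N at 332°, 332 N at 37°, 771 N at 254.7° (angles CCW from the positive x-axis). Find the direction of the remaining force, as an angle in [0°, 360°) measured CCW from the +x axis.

θ ≈ 129°

Sum the known components: ΣF_x = 740.7 N, ΣF_y = -904.9 N.
For equilibrium the remaining force must supply (−ΣF_x, −ΣF_y) = (-740.7, 904.9) N.
Magnitude = √((-740.7)² + (904.9)²) = 1169 N; direction = atan2(904.9, -740.7) = 129.3°.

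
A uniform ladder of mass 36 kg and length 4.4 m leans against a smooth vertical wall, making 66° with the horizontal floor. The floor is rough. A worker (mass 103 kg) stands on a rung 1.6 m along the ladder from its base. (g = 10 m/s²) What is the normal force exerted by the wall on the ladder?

Torques about the foot: N_wall · 4.4 sin 66° = 36×10×2.2 cos 66° + 103×10×1.6 cos 66° → N_wall = 246.9 N.

N_wall ≈ 247 N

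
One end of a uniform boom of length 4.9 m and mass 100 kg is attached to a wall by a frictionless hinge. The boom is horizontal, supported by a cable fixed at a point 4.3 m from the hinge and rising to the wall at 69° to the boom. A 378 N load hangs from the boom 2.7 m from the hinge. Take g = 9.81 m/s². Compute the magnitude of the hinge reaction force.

Take torques about the hinge: T sin 69° · 4.3 = 100×9.81×2.45 + 378×2.7 = 3424.1 N·m.
So T = 3424.1 / (0.9336 × 4.3) = 852.94 N.
ΣF_x = 0: H_x = T cos 69° = 305.67 N.
ΣF_y = 0: H_y = (100×9.81 + 378) − T sin 69° = 1359 − 796.29 = 562.71 N.
|H| = √(H_x² + H_y²) = √((305.67)² + (562.71)²) = 640.37 N.

|H| ≈ 640 N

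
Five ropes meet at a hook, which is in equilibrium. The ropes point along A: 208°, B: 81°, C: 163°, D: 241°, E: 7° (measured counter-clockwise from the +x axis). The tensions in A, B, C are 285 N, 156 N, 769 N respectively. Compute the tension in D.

Resolve: ΣF_x = 285 cos 208° + 156 cos 81° + 769 cos 163° + T_D cos 241° + T_E cos 7° = 0.
        ΣF_y = 285 sin 208° + 156 sin 81° + 769 sin 163° + T_D sin 241° + T_E sin 7° = 0.
The known terms sum to (-962.6, 245.1) N, so -0.4848 T_D + 0.9925 T_E = 962.6 and -0.8746 T_D + 0.1219 T_E = -245.1.
Solving simultaneously: T_D = 445.7 N, T_E = 1188 N.

T_D ≈ 446 N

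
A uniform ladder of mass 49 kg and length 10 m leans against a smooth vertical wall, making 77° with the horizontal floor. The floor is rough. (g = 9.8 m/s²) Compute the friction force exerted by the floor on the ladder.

f ≈ 55.4 N

Torques about the foot: N_wall · 10 sin 77° = 49×9.8×5 cos 77° → N_wall = 55.431 N.
ΣF_x = 0: f_floor = N_wall = 55.431 N.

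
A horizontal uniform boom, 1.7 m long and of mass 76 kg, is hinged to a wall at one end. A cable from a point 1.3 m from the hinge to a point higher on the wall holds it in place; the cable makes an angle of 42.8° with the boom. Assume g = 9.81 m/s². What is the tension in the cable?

T ≈ 717 N

Take torques about the hinge: T sin 42.8° · 1.3 = 76×9.81×0.85 = 633.73 N·m.
So T = 633.73 / (0.6794 × 1.3) = 717.47 N.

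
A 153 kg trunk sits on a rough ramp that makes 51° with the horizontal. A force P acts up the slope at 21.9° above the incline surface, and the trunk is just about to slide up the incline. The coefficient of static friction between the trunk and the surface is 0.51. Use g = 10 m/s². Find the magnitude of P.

P ≈ 1500 N

On the verge of sliding up the incline, friction equals μN and acts down the slope.
Perpendicular: N + P sin 21.9° = W cos 51° = 962.9 N.
Along incline: P cos 21.9° = W sin 51° + μN  with W sin 51° = 1189 N.
Solving the pair for P and N: P = 1503 N, N = 402.4 N (and f = μN = 205.2 N).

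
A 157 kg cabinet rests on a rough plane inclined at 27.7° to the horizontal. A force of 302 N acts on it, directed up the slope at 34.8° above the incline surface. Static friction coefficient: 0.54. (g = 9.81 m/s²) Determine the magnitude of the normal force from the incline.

Axes along / perpendicular to the incline. W sin 27.7° = 715.9 N down-slope; W cos 27.7° = 1364 N into the surface.
Perpendicular: N = W cos 27.7° − P sin 34.8° = 1364 − 172.4 = 1191 N.
Along incline: P cos 34.8° + f = W sin 27.7° (friction acts up-slope) → f = 715.9 − 248 = 467.9 N.
|f| = 467.9 N ≤ μN = 643.3 N, so the cabinet is indeed static.

N ≈ 1190 N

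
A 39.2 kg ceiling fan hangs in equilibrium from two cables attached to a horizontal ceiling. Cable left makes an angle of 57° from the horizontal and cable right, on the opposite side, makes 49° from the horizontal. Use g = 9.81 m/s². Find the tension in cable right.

Weight W = 39.2 × 9.81 = 384.6 N acts straight down.
Horizontal: T_left cos 57° = T_right cos 49°  →  T_left = 1.205 T_right.
Vertical: T_left sin 57° + T_right sin 49° = 384.6.
Substituting the horizontal relation into the vertical equation gives 1.765 T_right = 384.6, so T_right = 217.9 N.

T_right ≈ 218 N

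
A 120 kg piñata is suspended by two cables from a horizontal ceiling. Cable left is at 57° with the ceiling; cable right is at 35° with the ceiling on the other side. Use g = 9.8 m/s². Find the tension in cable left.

T_left ≈ 964 N

Weight W = 120 × 9.8 = 1176 N acts straight down.
Horizontal: T_left cos 57° = T_right cos 35°  →  T_right = 0.6649 T_left.
Vertical: T_left sin 57° + T_right sin 35° = 1176.
Substituting the horizontal relation into the vertical equation gives 1.22 T_left = 1176, so T_left = 963.9 N.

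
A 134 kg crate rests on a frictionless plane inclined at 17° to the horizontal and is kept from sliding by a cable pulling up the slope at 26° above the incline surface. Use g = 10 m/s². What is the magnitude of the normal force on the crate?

N ≈ 1090 N

Take axes along and perpendicular to the incline. Weight components: W sin 17° = 391.8 N down-slope, W cos 17° = 1281 N into the surface.
Along incline: T cos 26° = W sin 17° → T = 435.9 N.
Perpendicular: N = W cos 17° − T sin 26° = 1090 N.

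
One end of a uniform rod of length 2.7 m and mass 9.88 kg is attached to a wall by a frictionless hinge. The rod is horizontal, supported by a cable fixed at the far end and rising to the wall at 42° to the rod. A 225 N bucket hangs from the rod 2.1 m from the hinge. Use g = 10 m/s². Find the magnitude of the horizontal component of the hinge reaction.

Take torques about the hinge: T sin 42° · 2.7 = 9.88×10×1.35 + 225×2.1 = 605.88 N·m.
So T = 605.88 / (0.6691 × 2.7) = 335.36 N.
ΣF_x = 0: H_x = T cos 42° = 249.22 N.

H_x ≈ 249 N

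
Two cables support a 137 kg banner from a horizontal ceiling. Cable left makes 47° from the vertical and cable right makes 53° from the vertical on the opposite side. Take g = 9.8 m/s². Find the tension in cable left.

Angles from the horizontal: cable left is 90° − 47° = 43°, cable right is 90° − 53° = 37°.
Weight W = 137 × 9.8 = 1343 N acts straight down.
Horizontal: T_left cos 43° = T_right cos 37°  →  T_right = 0.9158 T_left.
Vertical: T_left sin 43° + T_right sin 37° = 1343.
Substituting the horizontal relation into the vertical equation gives 1.233 T_left = 1343, so T_left = 1089 N.

T_left ≈ 1090 N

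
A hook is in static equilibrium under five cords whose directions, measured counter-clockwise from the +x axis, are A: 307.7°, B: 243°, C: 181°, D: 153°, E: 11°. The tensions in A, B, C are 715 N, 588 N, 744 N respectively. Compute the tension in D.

T_D ≈ 1580 N

Resolve: ΣF_x = 715 cos 307.7° + 588 cos 243° + 744 cos 181° + T_D cos 153° + T_E cos 11° = 0.
        ΣF_y = 715 sin 307.7° + 588 sin 243° + 744 sin 181° + T_D sin 153° + T_E sin 11° = 0.
The known terms sum to (-573.6, -1103) N, so -0.8910 T_D + 0.9816 T_E = 573.6 and 0.4540 T_D + 0.1908 T_E = 1103.
Solving simultaneously: T_D = 1580 N, T_E = 2019 N.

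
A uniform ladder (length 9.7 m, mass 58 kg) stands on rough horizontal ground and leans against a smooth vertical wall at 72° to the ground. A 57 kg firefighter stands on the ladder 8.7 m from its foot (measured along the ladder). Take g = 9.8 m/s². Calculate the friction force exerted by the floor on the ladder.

f ≈ 255 N

Torques about the foot: N_wall · 9.7 sin 72° = 58×9.8×4.85 cos 72° + 57×9.8×8.7 cos 72° → N_wall = 255.13 N.
ΣF_x = 0: f_floor = N_wall = 255.13 N.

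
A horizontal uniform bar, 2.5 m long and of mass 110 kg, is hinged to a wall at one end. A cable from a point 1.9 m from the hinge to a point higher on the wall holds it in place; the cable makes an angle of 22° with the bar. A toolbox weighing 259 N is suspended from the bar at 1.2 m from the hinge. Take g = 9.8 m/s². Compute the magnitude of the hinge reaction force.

|H| ≈ 2210 N

Take torques about the hinge: T sin 22° · 1.9 = 110×9.8×1.25 + 259×1.2 = 1658.3 N·m.
So T = 1658.3 / (0.3746 × 1.9) = 2329.9 N.
ΣF_x = 0: H_x = T cos 22° = 2160.2 N.
ΣF_y = 0: H_y = (110×9.8 + 259) − T sin 22° = 1337 − 872.79 = 464.21 N.
|H| = √(H_x² + H_y²) = √((2160.2)² + (464.21)²) = 2209.5 N.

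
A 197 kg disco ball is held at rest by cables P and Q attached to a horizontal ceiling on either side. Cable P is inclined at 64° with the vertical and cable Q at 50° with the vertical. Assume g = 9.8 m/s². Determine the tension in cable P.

T_P ≈ 1620 N

Angles from the horizontal: cable P is 90° − 64° = 26°, cable Q is 90° − 50° = 40°.
Weight W = 197 × 9.8 = 1931 N acts straight down.
Horizontal: T_P cos 26° = T_Q cos 40°  →  T_Q = 1.173 T_P.
Vertical: T_P sin 26° + T_Q sin 40° = 1931.
Substituting the horizontal relation into the vertical equation gives 1.193 T_P = 1931, so T_P = 1619 N.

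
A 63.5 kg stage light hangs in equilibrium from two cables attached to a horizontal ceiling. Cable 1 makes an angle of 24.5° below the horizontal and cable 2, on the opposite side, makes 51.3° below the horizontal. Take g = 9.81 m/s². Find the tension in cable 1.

T_1 ≈ 402 N

Weight W = 63.5 × 9.81 = 622.9 N acts straight down.
Horizontal: T_1 cos 24.5° = T_2 cos 51.3°  →  T_2 = 1.455 T_1.
Vertical: T_1 sin 24.5° + T_2 sin 51.3° = 622.9.
Substituting the horizontal relation into the vertical equation gives 1.551 T_1 = 622.9, so T_1 = 401.8 N.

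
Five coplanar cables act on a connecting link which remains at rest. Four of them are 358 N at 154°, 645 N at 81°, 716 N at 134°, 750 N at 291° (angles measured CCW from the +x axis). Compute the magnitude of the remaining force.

Sum the known components: ΣF_x = -449.5 N, ΣF_y = 608.9 N.
For equilibrium the remaining force must supply (−ΣF_x, −ΣF_y) = (449.5, -608.9) N.
Magnitude = √((449.5)² + (-608.9)²) = 756.8 N; direction = atan2(-608.9, 449.5) = 306.4°.

F ≈ 757 N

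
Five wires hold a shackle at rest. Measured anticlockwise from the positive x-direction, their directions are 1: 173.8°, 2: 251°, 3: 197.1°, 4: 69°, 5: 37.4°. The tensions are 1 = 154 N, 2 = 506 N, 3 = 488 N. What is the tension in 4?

Resolve: ΣF_x = 154 cos 173.8° + 506 cos 251° + 488 cos 197.1° + T_4 cos 69° + T_5 cos 37.4° = 0.
        ΣF_y = 154 sin 173.8° + 506 sin 251° + 488 sin 197.1° + T_4 sin 69° + T_5 sin 37.4° = 0.
The known terms sum to (-784.3, -605.3) N, so 0.3584 T_4 + 0.7944 T_5 = 784.3 and 0.9336 T_4 + 0.6074 T_5 = 605.3.
Solving simultaneously: T_4 = 8.607 N, T_5 = 983.3 N.

T_4 ≈ 8.61 N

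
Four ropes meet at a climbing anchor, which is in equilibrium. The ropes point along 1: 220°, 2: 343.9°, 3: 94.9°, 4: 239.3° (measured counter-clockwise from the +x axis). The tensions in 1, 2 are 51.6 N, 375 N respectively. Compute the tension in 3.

Resolve: ΣF_x = 51.6 cos 220° + 375 cos 343.9° + T_3 cos 94.9° + T_4 cos 239.3° = 0.
        ΣF_y = 51.6 sin 220° + 375 sin 343.9° + T_3 sin 94.9° + T_4 sin 239.3° = 0.
The known terms sum to (320.8, -137.2) N, so -0.0854 T_3 − 0.5105 T_4 = -320.8 and 0.9963 T_3 − 0.8599 T_4 = 137.2.
Solving simultaneously: T_3 = 594.1 N, T_4 = 528.9 N.

T_3 ≈ 594 N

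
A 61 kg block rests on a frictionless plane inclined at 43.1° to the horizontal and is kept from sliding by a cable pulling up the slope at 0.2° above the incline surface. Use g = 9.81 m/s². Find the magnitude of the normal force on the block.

N ≈ 436 N

Take axes along and perpendicular to the incline. Weight components: W sin 43.1° = 408.9 N down-slope, W cos 43.1° = 436.9 N into the surface.
Along incline: T cos 0.2° = W sin 43.1° → T = 408.9 N.
Perpendicular: N = W cos 43.1° − T sin 0.2° = 435.5 N.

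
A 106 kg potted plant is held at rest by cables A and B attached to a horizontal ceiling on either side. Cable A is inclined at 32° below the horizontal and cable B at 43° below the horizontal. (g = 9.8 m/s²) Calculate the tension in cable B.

Weight W = 106 × 9.8 = 1039 N acts straight down.
Horizontal: T_A cos 32° = T_B cos 43°  →  T_A = 0.8624 T_B.
Vertical: T_A sin 32° + T_B sin 43° = 1039.
Substituting the horizontal relation into the vertical equation gives 1.139 T_B = 1039, so T_B = 912 N.

T_B ≈ 912 N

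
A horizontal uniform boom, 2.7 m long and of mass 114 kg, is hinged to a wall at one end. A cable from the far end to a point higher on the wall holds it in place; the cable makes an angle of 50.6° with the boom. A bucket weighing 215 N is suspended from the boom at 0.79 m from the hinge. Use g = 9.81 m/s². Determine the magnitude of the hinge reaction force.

Take torques about the hinge: T sin 50.6° · 2.7 = 114×9.81×1.35 + 215×0.79 = 1679.6 N·m.
So T = 1679.6 / (0.7727 × 2.7) = 805.03 N.
ΣF_x = 0: H_x = T cos 50.6° = 510.98 N.
ΣF_y = 0: H_y = (114×9.81 + 215) − T sin 50.6° = 1333.3 − 622.08 = 711.26 N.
|H| = √(H_x² + H_y²) = √((510.98)² + (711.26)²) = 875.78 N.

|H| ≈ 876 N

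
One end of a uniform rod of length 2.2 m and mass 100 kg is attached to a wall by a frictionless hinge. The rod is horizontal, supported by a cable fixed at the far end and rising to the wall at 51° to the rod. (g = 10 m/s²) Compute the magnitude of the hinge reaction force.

|H| ≈ 643 N

Take torques about the hinge: T sin 51° · 2.2 = 100×10×1.1 = 1100 N·m.
So T = 1100 / (0.7771 × 2.2) = 643.38 N.
ΣF_x = 0: H_x = T cos 51° = 404.89 N.
ΣF_y = 0: H_y = (100×10) − T sin 51° = 1000 − 500 = 500 N.
|H| = √(H_x² + H_y²) = √((404.89)² + (500)²) = 643.38 N.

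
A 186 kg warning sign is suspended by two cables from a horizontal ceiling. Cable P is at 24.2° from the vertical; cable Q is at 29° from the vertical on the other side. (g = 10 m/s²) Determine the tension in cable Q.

T_Q ≈ 952 N

Angles from the horizontal: cable P is 90° − 24.2° = 65.8°, cable Q is 90° − 29° = 61°.
Weight W = 186 × 10 = 1860 N acts straight down.
Horizontal: T_P cos 65.8° = T_Q cos 61°  →  T_P = 1.183 T_Q.
Vertical: T_P sin 65.8° + T_Q sin 61° = 1860.
Substituting the horizontal relation into the vertical equation gives 1.953 T_Q = 1860, so T_Q = 952.2 N.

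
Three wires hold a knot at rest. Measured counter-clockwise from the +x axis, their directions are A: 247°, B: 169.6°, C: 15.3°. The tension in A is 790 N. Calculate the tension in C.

Resolve: ΣF_x = 790 cos 247° + T_B cos 169.6° + T_C cos 15.3° = 0.
        ΣF_y = 790 sin 247° + T_B sin 169.6° + T_C sin 15.3° = 0.
The known terms sum to (-308.7, -727.2) N, so -0.9836 T_B + 0.9646 T_C = 308.7 and 0.1805 T_B + 0.2639 T_C = 727.2.
Solving simultaneously: T_B = 1430 N, T_C = 1778 N.

T_C ≈ 1780 N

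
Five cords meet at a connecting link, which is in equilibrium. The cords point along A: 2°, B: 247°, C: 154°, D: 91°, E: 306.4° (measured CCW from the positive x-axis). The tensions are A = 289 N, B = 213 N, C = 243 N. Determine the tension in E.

Resolve: ΣF_x = 289 cos 2° + 213 cos 247° + 243 cos 154° + T_D cos 91° + T_E cos 306.4° = 0.
        ΣF_y = 289 sin 2° + 213 sin 247° + 243 sin 154° + T_D sin 91° + T_E sin 306.4° = 0.
The known terms sum to (-12.81, -79.46) N, so -0.0175 T_D + 0.5934 T_E = 12.81 and 0.9998 T_D − 0.8049 T_E = 79.46.
Solving simultaneously: T_D = 99.19 N, T_E = 24.50 N.

T_E ≈ 24.5 N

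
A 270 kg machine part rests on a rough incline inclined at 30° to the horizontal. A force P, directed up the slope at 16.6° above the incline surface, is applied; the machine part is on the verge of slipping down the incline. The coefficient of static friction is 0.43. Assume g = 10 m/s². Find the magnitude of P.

On the verge of sliding down the incline, friction equals μN and acts up the slope.
Perpendicular: N + P sin 16.6° = W cos 30° = 2338 N.
Along incline: P cos 16.6° + μN = W sin 30° with W sin 30° = 1350 N.
Solving the pair for P and N: P = 412.4 N, N = 2220 N (and f = μN = 954.8 N).

P ≈ 412 N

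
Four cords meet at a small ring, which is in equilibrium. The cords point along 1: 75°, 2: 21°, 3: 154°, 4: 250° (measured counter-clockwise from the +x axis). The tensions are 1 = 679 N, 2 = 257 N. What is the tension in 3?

Resolve: ΣF_x = 679 cos 75° + 257 cos 21° + T_3 cos 154° + T_4 cos 250° = 0.
        ΣF_y = 679 sin 75° + 257 sin 21° + T_3 sin 154° + T_4 sin 250° = 0.
The known terms sum to (415.7, 748) N, so -0.8988 T_3 − 0.3420 T_4 = -415.7 and 0.4384 T_3 − 0.9397 T_4 = -748.
Solving simultaneously: T_3 = 135.5 N, T_4 = 859.2 N.

T_3 ≈ 136 N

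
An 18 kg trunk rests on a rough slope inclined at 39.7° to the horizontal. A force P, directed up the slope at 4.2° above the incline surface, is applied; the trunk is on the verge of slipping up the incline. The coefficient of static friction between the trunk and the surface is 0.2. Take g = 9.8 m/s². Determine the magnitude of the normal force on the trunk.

N ≈ 126 N

On the verge of sliding up the incline, friction equals μN and acts down the slope.
Perpendicular: N + P sin 4.2° = W cos 39.7° = 135.7 N.
Along incline: P cos 4.2° = W sin 39.7° + μN  with W sin 39.7° = 112.7 N.
Solving the pair for P and N: P = 138.2 N, N = 125.6 N (and f = μN = 25.12 N).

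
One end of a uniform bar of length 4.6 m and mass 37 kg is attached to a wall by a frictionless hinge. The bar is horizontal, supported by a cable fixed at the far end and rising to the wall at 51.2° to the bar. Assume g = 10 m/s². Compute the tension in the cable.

Take torques about the hinge: T sin 51.2° · 4.6 = 37×10×2.3 = 851 N·m.
So T = 851 / (0.7793 × 4.6) = 237.38 N.

T ≈ 237 N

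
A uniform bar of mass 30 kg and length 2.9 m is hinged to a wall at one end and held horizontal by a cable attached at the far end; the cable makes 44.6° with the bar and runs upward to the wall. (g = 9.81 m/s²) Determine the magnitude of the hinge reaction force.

|H| ≈ 210 N

Take torques about the hinge: T sin 44.6° · 2.9 = 30×9.81×1.45 = 426.74 N·m.
So T = 426.74 / (0.7022 × 2.9) = 209.57 N.
ΣF_x = 0: H_x = T cos 44.6° = 149.22 N.
ΣF_y = 0: H_y = (30×9.81) − T sin 44.6° = 294.3 − 147.15 = 147.15 N.
|H| = √(H_x² + H_y²) = √((149.22)² + (147.15)²) = 209.57 N.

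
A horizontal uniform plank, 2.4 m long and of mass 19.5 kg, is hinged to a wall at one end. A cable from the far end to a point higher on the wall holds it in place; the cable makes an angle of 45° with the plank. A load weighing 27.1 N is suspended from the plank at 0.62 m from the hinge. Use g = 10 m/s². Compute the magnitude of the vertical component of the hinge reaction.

|H_y| ≈ 118 N

Take torques about the hinge: T sin 45° · 2.4 = 19.5×10×1.2 + 27.1×0.62 = 250.8 N·m.
So T = 250.8 / (0.7071 × 2.4) = 147.79 N.
ΣF_y = 0: H_y = (19.5×10 + 27.1) − T sin 45° = 222.1 − 104.5 = 117.6 N.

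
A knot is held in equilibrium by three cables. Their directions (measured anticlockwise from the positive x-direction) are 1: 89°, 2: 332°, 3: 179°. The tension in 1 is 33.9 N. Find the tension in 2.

T_2 ≈ 74.7 N

Resolve: ΣF_x = 33.9 cos 89° + T_2 cos 332° + T_3 cos 179° = 0.
        ΣF_y = 33.9 sin 89° + T_2 sin 332° + T_3 sin 179° = 0.
The known terms sum to (0.5916, 33.89) N, so 0.8829 T_2 − 0.9998 T_3 = -0.5916 and -0.4695 T_2 + 0.0175 T_3 = -33.89.
Solving simultaneously: T_2 = 74.67 N, T_3 = 66.53 N.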